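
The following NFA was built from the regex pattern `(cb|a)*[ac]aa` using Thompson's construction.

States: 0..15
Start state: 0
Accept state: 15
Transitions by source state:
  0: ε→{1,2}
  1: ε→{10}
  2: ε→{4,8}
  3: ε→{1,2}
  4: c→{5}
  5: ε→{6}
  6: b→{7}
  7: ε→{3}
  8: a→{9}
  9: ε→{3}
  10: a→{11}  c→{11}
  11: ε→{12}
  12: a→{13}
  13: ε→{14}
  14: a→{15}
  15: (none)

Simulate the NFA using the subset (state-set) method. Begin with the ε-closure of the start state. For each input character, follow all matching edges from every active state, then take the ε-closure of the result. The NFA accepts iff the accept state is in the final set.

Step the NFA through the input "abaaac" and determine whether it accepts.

initial (ε-close {0}): {0,1,2,4,8,10}
'a' @ 1: {1,2,3,4,8,9,10,11,12}
'b' @ 2: {}  — state set empty
rest 'aaac' ignored (set empty)
end set {} — state 15 not in

Answer: REJECT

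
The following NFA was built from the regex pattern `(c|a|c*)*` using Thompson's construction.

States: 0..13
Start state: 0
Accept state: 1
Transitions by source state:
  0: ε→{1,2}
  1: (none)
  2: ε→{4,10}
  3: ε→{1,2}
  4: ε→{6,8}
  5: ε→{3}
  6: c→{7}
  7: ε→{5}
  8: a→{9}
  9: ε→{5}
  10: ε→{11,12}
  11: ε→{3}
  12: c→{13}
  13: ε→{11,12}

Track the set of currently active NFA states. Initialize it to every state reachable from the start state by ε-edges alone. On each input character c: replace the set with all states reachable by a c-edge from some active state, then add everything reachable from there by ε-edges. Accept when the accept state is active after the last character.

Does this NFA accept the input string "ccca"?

initial (ε-close {0}): {0,1,2,3,4,6,8,10,11,12}
'c' @ 1: {1,2,3,4,5,6,7,8,10,11,12,13}  [accepting]
'c' @ 2: {1,2,3,4,5,6,7,8,10,11,12,13}  [accepting]
'c' @ 3: {1,2,3,4,5,6,7,8,10,11,12,13}  [accepting]
'a' @ 4: {1,2,3,4,5,6,8,9,10,11,12}  [accepting]
final: {1,2,3,4,5,6,8,9,10,11,12}; accept 1 in set

Answer: ACCEPT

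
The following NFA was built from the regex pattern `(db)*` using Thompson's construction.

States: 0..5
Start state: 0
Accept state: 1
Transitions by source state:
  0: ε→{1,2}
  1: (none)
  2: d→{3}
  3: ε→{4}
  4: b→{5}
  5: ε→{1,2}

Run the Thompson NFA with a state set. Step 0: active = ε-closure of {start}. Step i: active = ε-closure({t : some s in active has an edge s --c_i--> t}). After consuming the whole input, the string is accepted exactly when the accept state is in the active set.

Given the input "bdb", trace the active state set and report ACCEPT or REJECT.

Answer: REJECT

Trace:
S₀ = ε-closure({0}) = {0,1,2}
'b' @ 1: {}  — dead — no transitions
rest 'db' ignored (set empty)
end set {} — state 1 not in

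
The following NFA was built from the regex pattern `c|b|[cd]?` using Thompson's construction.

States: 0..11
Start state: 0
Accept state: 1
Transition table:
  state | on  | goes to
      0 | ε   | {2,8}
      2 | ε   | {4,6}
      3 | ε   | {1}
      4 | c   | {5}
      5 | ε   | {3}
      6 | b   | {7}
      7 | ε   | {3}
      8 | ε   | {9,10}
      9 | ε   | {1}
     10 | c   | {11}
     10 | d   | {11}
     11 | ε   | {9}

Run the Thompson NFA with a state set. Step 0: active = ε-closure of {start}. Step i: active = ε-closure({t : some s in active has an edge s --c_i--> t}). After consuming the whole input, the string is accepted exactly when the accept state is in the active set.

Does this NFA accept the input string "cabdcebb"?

start: ε-closure({0}) = {0,1,2,4,6,8,9,10}
'c' @ 1: {1,3,5,9,11}  [accepting]
'a' @ 2: {}  — state set empty
rest 'bdcebb' ignored (set empty)
after full input: {}  (accept=1 not in)

Answer: REJECT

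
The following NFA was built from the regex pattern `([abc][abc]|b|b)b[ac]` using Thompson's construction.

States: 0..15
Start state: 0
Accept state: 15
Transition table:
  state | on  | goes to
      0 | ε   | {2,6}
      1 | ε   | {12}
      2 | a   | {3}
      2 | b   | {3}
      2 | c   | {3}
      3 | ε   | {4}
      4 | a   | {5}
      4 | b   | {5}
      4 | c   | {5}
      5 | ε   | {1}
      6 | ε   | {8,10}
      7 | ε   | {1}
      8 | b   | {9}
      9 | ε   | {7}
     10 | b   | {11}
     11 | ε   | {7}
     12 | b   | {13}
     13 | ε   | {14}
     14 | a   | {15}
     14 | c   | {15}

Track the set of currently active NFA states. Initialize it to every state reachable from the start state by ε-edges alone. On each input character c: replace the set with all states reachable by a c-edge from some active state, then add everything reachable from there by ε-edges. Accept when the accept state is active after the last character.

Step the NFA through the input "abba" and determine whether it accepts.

Answer: ACCEPT

Trace:
start: ε-closure({0}) = {0,2,6,8,10}
'a' @ 1: {3,4}
'b' @ 2: {1,5,12}
'b' @ 3: {13,14}
'a' @ 4: {15}  [accepting]
final: {15}; accept 15 in set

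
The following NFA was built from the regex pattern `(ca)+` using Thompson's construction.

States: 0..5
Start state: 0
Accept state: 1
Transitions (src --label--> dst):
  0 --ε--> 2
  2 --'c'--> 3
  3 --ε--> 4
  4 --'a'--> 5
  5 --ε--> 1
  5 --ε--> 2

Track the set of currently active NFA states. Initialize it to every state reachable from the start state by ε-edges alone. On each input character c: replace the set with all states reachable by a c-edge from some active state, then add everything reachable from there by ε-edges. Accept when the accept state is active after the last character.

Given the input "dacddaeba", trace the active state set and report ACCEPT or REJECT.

Answer: REJECT

Trace:
start: ε-closure({0}) = {0,2}
'd' @ 1: {}  — no active states
rest 'acddaeba' ignored (set empty)
after full input: {}  (accept=1 not in)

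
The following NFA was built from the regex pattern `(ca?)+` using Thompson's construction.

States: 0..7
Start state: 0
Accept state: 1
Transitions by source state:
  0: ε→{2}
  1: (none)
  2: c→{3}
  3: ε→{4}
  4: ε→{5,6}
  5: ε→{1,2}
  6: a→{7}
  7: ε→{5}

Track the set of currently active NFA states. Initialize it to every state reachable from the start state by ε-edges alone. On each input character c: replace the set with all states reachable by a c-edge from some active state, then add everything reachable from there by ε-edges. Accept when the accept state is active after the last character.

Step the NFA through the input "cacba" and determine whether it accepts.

Answer: REJECT

Trace:
S₀ = ε-closure({0}) = {0,2}
'c' @ 1: {1,2,3,4,5,6}  [accepting]
'a' @ 2: {1,2,5,7}  [accepting]
'c' @ 3: {1,2,3,4,5,6}  [accepting]
'b' @ 4: {}  — no active states
rest 'a' ignored (set empty)
final: {}; accept 1 not in set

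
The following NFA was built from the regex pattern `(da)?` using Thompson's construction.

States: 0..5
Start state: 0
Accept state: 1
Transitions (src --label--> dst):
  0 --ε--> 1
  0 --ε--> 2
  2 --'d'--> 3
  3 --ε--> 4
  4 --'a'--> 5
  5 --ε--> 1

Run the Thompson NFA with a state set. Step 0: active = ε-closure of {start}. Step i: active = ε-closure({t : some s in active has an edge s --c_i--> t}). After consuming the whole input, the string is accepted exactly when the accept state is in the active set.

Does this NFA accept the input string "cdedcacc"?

Answer: REJECT

Trace:
initial (ε-close {0}): {0,1,2}
'c' @ 1: {}  — dead — no transitions
rest 'dedcacc' ignored (set empty)
final: {}; accept 1 not in set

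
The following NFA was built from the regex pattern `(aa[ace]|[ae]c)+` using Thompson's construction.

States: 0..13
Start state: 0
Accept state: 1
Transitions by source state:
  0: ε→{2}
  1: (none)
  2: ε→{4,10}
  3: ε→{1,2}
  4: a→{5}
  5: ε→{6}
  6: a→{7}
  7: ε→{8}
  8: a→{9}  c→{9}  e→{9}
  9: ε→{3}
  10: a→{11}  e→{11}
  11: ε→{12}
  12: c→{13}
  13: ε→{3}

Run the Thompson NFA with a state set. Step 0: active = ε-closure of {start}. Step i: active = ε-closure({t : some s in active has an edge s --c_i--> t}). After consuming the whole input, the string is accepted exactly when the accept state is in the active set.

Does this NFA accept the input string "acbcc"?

start: ε-closure({0}) = {0,2,4,10}
'a' @ 1: {5,6,11,12}
'c' @ 2: {1,2,3,4,10,13}  [accepting]
'b' @ 3: {}  — no active states
rest 'cc' ignored (set empty)
end set {} — state 1 not in

Answer: REJECT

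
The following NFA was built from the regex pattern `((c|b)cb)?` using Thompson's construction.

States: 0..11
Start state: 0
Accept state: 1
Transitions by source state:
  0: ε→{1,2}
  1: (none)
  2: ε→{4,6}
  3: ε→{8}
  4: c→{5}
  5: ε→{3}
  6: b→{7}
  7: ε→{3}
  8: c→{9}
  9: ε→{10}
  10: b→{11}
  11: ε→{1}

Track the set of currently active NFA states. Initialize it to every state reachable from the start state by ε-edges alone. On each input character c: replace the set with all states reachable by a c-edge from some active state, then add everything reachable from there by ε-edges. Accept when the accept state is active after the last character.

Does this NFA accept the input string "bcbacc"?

Answer: REJECT

Steps:
start: ε-closure({0}) = {0,1,2,4,6}
'b' @ 1: {3,7,8}
'c' @ 2: {9,10}
'b' @ 3: {1,11}  (accept∈set)
'a' @ 4: {}  — dead — no transitions
rest 'cc' ignored (set empty)
final: {}; accept 1 not in set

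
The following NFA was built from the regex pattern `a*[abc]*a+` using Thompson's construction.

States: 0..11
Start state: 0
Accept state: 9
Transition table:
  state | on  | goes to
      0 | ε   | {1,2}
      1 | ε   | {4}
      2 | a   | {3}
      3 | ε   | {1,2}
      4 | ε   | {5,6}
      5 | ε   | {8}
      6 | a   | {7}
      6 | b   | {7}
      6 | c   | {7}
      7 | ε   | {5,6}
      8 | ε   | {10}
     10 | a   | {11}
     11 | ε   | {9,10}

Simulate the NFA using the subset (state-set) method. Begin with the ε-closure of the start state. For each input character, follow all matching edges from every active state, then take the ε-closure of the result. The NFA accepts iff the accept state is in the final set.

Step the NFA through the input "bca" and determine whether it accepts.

Answer: ACCEPT

Steps:
start: ε-closure({0}) = {0,1,2,4,5,6,8,10}
'b' @ 1: {5,6,7,8,10}
'c' @ 2: {5,6,7,8,10}
'a' @ 3: {5,6,7,8,9,10,11}  ✓accept
final: {5,6,7,8,9,10,11}; accept 9 in set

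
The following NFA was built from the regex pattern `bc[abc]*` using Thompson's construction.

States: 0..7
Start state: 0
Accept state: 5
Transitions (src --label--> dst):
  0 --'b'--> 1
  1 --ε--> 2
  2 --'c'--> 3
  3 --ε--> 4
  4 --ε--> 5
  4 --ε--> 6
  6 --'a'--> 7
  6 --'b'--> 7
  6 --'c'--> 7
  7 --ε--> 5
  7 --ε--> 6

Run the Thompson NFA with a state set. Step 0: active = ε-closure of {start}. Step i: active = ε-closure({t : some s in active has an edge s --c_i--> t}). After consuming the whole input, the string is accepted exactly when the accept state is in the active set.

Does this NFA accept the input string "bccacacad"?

S₀ = ε-closure({0}) = {0}
'b' @ 1: {1,2}
'c' @ 2: {3,4,5,6}  [accepting]
'c' @ 3: {5,6,7}  [accepting]
'a' @ 4: {5,6,7}  [accepting]
'c' @ 5: {5,6,7}  [accepting]
'a' @ 6: {5,6,7}  [accepting]
'c' @ 7: {5,6,7}  [accepting]
'a' @ 8: {5,6,7}  [accepting]
'd' @ 9: {}  — no active states
end set {} — state 5 not in

Answer: REJECT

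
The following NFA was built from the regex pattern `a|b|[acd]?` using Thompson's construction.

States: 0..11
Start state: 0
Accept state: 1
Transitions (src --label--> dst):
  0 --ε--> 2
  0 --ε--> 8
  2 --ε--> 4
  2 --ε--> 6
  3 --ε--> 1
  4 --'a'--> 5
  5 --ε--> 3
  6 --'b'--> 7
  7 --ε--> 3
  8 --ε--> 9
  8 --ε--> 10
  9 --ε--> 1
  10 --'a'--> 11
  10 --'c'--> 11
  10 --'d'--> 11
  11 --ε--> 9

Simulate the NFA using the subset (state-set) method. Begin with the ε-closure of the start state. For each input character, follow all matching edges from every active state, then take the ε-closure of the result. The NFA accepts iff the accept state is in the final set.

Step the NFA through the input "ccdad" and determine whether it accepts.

S₀ = ε-closure({0}) = {0,1,2,4,6,8,9,10}
'c' @ 1: {1,9,11}  [accepting]
'c' @ 2: {}  — state set empty
rest 'dad' ignored (set empty)
final: {}; accept 1 not in set

Answer: REJECT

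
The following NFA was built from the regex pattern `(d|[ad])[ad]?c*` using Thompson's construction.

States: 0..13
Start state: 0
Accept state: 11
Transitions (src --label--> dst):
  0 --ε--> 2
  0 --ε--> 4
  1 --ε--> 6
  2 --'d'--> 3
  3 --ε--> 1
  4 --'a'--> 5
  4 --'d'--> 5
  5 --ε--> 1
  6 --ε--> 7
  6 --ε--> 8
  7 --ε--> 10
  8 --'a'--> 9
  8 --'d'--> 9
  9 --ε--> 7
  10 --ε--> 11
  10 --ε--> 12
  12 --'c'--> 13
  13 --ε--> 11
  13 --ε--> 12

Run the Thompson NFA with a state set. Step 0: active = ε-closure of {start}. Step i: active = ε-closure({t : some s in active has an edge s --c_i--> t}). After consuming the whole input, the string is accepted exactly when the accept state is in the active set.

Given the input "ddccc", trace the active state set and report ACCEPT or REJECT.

Answer: ACCEPT

Derivation:
start: ε-closure({0}) = {0,2,4}
'd' @ 1: {1,3,5,6,7,8,10,11,12}  ✓accept
'd' @ 2: {7,9,10,11,12}  ✓accept
'c' @ 3: {11,12,13}  ✓accept
'c' @ 4: {11,12,13}  ✓accept
'c' @ 5: {11,12,13}  ✓accept
after full input: {11,12,13}  (accept=11 in)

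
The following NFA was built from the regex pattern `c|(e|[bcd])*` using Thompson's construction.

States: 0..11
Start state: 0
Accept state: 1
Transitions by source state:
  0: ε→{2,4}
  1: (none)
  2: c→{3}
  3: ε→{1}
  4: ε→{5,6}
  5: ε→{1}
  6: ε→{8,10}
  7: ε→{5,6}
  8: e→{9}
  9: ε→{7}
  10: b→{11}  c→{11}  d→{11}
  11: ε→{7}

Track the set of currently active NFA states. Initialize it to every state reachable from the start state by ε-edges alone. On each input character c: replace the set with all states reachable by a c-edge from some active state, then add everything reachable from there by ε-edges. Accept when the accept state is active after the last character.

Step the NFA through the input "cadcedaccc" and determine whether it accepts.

Answer: REJECT

Trace:
initial (ε-close {0}): {0,1,2,4,5,6,8,10}
'c' @ 1: {1,3,5,6,7,8,10,11}  (accept∈set)
'a' @ 2: {}  — state set empty
rest 'dcedaccc' ignored (set empty)
after full input: {}  (accept=1 not in)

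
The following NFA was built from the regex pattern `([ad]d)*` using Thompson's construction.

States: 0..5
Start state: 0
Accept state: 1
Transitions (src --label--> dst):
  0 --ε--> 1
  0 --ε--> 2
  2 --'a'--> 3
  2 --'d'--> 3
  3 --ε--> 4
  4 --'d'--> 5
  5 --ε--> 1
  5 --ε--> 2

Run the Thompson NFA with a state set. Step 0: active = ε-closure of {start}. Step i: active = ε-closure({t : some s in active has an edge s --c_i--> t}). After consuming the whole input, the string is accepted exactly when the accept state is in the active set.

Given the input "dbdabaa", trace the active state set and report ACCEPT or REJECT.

Answer: REJECT

Derivation:
initial (ε-close {0}): {0,1,2}
'd' @ 1: {3,4}
'b' @ 2: {}  — dead — no transitions
rest 'dabaa' ignored (set empty)
final: {}; accept 1 not in set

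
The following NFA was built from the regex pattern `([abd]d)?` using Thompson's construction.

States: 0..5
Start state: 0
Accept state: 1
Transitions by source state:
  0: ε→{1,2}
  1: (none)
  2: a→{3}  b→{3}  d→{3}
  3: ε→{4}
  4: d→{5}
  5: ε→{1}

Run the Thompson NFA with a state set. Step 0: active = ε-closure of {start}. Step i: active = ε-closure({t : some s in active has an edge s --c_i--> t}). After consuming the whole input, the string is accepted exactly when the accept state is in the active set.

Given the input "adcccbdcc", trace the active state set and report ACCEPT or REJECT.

Answer: REJECT

Trace:
start: ε-closure({0}) = {0,1,2}
'a' @ 1: {3,4}
'd' @ 2: {1,5}  ✓accept
'c' @ 3: {}  — state set empty
rest 'ccbdcc' ignored (set empty)
after full input: {}  (accept=1 not in)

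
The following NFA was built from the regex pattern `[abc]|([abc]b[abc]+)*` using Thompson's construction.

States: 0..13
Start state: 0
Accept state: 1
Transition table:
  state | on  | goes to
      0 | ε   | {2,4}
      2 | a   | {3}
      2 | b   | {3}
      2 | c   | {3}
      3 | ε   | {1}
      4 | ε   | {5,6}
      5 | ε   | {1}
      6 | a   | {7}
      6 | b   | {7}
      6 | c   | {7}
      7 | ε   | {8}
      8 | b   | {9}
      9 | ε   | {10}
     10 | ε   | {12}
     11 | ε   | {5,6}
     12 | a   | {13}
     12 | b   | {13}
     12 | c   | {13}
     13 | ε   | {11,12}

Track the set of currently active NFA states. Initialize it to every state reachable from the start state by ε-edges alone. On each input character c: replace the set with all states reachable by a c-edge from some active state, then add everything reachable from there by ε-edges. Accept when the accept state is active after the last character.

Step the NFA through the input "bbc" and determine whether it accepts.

S₀ = ε-closure({0}) = {0,1,2,4,5,6}
'b' @ 1: {1,3,7,8}  ✓accept
'b' @ 2: {9,10,12}
'c' @ 3: {1,5,6,11,12,13}  ✓accept
final: {1,5,6,11,12,13}; accept 1 in set

Answer: ACCEPT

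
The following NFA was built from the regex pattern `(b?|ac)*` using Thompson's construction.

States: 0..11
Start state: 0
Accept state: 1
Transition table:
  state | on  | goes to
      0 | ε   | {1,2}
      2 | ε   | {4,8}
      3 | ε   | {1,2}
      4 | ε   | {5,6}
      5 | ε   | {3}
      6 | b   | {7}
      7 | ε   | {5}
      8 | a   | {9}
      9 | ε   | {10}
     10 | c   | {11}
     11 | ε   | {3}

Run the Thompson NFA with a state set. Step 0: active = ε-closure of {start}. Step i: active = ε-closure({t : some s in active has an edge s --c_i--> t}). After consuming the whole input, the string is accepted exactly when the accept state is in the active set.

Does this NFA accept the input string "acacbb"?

Answer: ACCEPT

Trace:
start: ε-closure({0}) = {0,1,2,3,4,5,6,8}
'a' @ 1: {9,10}
'c' @ 2: {1,2,3,4,5,6,8,11}  (accept∈set)
'a' @ 3: {9,10}
'c' @ 4: {1,2,3,4,5,6,8,11}  (accept∈set)
'b' @ 5: {1,2,3,4,5,6,7,8}  (accept∈set)
'b' @ 6: {1,2,3,4,5,6,7,8}  (accept∈set)
after full input: {1,2,3,4,5,6,7,8}  (accept=1 in)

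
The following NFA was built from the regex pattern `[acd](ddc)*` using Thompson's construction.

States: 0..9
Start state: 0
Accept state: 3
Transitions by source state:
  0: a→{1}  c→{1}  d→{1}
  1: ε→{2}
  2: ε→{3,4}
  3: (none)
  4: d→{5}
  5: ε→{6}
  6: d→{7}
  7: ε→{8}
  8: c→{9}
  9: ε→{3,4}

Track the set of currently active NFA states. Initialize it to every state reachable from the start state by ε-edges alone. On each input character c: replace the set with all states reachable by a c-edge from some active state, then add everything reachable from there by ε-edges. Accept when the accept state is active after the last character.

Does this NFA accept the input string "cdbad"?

Answer: REJECT

Steps:
start: ε-closure({0}) = {0}
'c' @ 1: {1,2,3,4}  ✓accept
'd' @ 2: {5,6}
'b' @ 3: {}  — no active states
rest 'ad' ignored (set empty)
final: {}; accept 3 not in set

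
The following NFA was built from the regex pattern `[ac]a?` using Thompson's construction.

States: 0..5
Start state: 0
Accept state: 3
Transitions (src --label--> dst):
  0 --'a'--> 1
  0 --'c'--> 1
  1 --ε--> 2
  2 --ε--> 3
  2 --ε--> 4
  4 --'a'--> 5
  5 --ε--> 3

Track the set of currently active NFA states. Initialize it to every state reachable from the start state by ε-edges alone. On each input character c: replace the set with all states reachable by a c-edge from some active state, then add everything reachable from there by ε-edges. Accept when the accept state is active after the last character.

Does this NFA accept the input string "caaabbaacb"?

S₀ = ε-closure({0}) = {0}
'c' @ 1: {1,2,3,4}  (accept∈set)
'a' @ 2: {3,5}  (accept∈set)
'a' @ 3: {}  — no active states
rest 'abbaacb' ignored (set empty)
end set {} — state 3 not in

Answer: REJECT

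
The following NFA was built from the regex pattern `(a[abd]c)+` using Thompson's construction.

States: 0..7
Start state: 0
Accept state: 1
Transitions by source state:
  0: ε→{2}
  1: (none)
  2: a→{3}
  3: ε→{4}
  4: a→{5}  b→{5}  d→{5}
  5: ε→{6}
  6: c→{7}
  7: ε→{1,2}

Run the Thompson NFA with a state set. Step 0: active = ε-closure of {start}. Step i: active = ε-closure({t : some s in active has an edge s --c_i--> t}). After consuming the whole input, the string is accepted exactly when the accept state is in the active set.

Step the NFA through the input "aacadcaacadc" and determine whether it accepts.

initial (ε-close {0}): {0,2}
'a' @ 1: {3,4}
'a' @ 2: {5,6}
'c' @ 3: {1,2,7}  (accept∈set)
'a' @ 4: {3,4}
'd' @ 5: {5,6}
'c' @ 6: {1,2,7}  (accept∈set)
'a' @ 7: {3,4}
'a' @ 8: {5,6}
'c' @ 9: {1,2,7}  (accept∈set)
'a' @ 10: {3,4}
'd' @ 11: {5,6}
'c' @ 12: {1,2,7}  (accept∈set)
end set {1,2,7} — state 1 in

Answer: ACCEPT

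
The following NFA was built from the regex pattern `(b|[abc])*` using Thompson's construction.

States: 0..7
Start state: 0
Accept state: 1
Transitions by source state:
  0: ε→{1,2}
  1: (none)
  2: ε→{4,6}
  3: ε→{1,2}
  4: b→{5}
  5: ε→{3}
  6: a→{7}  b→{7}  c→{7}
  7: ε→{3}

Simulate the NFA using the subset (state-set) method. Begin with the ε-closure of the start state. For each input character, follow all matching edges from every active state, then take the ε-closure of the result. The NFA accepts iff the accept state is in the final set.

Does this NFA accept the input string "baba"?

Answer: ACCEPT

Trace:
start: ε-closure({0}) = {0,1,2,4,6}
'b' @ 1: {1,2,3,4,5,6,7}  (accept∈set)
'a' @ 2: {1,2,3,4,6,7}  (accept∈set)
'b' @ 3: {1,2,3,4,5,6,7}  (accept∈set)
'a' @ 4: {1,2,3,4,6,7}  (accept∈set)
final: {1,2,3,4,6,7}; accept 1 in set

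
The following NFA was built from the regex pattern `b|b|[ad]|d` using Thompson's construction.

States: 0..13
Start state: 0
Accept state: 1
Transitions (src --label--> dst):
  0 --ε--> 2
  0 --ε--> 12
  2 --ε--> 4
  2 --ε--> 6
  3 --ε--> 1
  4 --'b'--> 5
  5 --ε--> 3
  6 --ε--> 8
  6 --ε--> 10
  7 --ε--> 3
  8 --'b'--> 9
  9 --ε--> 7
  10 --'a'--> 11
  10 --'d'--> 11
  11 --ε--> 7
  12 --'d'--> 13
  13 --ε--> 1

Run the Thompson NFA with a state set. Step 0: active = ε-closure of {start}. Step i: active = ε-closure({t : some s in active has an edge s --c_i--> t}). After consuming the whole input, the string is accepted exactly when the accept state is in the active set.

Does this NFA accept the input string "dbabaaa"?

initial (ε-close {0}): {0,2,4,6,8,10,12}
'd' @ 1: {1,3,7,11,13}  [accepting]
'b' @ 2: {}  — state set empty
rest 'abaaa' ignored (set empty)
final: {}; accept 1 not in set

Answer: REJECT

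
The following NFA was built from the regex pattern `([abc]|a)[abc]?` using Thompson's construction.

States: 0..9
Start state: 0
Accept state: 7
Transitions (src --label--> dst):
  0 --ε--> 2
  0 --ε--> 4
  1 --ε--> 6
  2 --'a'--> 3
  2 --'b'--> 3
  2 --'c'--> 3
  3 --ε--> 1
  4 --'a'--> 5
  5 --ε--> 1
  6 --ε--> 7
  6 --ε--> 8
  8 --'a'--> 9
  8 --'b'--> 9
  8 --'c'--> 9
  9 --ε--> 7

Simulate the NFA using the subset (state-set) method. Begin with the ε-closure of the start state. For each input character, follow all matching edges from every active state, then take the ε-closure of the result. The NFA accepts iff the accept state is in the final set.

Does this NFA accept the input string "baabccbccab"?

Answer: REJECT

Trace:
S₀ = ε-closure({0}) = {0,2,4}
'b' @ 1: {1,3,6,7,8}  ✓accept
'a' @ 2: {7,9}  ✓accept
'a' @ 3: {}  — state set empty
rest 'bccbccab' ignored (set empty)
final: {}; accept 7 not in set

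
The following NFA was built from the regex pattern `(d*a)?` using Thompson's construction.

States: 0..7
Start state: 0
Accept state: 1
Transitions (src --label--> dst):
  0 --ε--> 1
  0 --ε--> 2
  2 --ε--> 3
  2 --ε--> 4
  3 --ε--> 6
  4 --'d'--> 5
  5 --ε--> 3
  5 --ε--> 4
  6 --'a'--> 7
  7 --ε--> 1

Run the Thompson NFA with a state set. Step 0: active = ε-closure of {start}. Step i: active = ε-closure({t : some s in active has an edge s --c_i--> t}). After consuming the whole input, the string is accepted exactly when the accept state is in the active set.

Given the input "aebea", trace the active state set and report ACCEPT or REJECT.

Answer: REJECT

Derivation:
start: ε-closure({0}) = {0,1,2,3,4,6}
'a' @ 1: {1,7}  [accepting]
'e' @ 2: {}  — state set empty
rest 'bea' ignored (set empty)
final: {}; accept 1 not in set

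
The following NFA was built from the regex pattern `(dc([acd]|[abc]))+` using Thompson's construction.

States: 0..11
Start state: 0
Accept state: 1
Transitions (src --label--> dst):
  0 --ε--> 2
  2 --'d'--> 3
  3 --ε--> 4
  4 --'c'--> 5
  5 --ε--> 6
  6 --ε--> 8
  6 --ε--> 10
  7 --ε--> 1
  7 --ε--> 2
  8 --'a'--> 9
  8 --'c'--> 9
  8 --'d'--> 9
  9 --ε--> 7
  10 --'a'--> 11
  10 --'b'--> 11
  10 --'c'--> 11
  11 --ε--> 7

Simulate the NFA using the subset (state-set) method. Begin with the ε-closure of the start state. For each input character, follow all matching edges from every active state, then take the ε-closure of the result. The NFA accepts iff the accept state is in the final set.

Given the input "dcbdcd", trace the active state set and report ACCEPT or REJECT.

Answer: ACCEPT

Derivation:
start: ε-closure({0}) = {0,2}
'd' @ 1: {3,4}
'c' @ 2: {5,6,8,10}
'b' @ 3: {1,2,7,11}  (accept∈set)
'd' @ 4: {3,4}
'c' @ 5: {5,6,8,10}
'd' @ 6: {1,2,7,9}  (accept∈set)
final: {1,2,7,9}; accept 1 in set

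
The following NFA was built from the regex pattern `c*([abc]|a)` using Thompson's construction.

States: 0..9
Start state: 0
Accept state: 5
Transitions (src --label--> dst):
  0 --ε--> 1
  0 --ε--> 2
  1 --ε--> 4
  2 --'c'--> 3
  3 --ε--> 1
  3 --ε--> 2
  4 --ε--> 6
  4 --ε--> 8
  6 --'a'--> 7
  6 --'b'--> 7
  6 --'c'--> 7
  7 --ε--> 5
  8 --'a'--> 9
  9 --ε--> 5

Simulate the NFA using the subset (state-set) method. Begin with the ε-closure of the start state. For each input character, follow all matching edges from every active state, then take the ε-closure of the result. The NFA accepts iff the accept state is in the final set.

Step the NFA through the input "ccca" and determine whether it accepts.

initial (ε-close {0}): {0,1,2,4,6,8}
'c' @ 1: {1,2,3,4,5,6,7,8}  (accept∈set)
'c' @ 2: {1,2,3,4,5,6,7,8}  (accept∈set)
'c' @ 3: {1,2,3,4,5,6,7,8}  (accept∈set)
'a' @ 4: {5,7,9}  (accept∈set)
final: {5,7,9}; accept 5 in set

Answer: ACCEPT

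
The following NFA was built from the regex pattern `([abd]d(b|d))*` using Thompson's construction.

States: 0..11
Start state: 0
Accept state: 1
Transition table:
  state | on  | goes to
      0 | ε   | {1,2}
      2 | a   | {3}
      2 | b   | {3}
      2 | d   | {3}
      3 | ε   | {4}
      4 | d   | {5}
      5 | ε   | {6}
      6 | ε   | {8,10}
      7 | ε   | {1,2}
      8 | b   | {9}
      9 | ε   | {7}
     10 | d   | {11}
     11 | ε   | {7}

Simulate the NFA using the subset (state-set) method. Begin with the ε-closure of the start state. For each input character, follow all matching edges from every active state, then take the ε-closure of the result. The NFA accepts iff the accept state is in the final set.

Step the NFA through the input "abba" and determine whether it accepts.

Answer: REJECT

Trace:
initial (ε-close {0}): {0,1,2}
'a' @ 1: {3,4}
'b' @ 2: {}  — no active states
rest 'ba' ignored (set empty)
final: {}; accept 1 not in set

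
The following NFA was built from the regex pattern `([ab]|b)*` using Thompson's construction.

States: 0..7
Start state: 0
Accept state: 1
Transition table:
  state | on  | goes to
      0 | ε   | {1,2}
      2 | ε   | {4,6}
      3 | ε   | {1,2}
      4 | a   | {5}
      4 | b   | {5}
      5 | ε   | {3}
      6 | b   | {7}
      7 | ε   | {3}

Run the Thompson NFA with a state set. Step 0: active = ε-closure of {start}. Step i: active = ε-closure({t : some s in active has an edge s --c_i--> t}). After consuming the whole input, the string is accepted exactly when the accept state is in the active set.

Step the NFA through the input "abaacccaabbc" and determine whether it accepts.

Answer: REJECT

Steps:
S₀ = ε-closure({0}) = {0,1,2,4,6}
'a' @ 1: {1,2,3,4,5,6}  ✓accept
'b' @ 2: {1,2,3,4,5,6,7}  ✓accept
'a' @ 3: {1,2,3,4,5,6}  ✓accept
'a' @ 4: {1,2,3,4,5,6}  ✓accept
'c' @ 5: {}  — state set empty
rest 'ccaabbc' ignored (set empty)
after full input: {}  (accept=1 not in)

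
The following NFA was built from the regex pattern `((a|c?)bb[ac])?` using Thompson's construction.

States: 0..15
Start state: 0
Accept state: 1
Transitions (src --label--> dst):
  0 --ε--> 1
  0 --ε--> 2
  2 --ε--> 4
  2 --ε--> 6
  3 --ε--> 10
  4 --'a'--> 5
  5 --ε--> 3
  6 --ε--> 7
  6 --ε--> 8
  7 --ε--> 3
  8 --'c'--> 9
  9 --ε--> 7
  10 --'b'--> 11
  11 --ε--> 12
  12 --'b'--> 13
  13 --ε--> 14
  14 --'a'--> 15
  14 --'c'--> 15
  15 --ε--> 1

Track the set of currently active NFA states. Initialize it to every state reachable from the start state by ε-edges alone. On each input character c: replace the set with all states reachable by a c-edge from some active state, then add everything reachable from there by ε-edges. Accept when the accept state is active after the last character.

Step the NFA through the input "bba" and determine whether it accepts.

S₀ = ε-closure({0}) = {0,1,2,3,4,6,7,8,10}
'b' @ 1: {11,12}
'b' @ 2: {13,14}
'a' @ 3: {1,15}  ✓accept
after full input: {1,15}  (accept=1 in)

Answer: ACCEPT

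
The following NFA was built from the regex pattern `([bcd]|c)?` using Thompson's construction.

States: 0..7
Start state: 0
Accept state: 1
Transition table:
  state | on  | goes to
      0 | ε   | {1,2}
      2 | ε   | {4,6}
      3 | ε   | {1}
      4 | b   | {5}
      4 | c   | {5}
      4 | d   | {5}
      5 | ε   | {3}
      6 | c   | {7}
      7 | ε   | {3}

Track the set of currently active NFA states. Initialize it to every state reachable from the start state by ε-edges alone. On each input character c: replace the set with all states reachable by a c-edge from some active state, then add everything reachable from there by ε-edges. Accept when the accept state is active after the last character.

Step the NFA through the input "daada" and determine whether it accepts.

S₀ = ε-closure({0}) = {0,1,2,4,6}
'd' @ 1: {1,3,5}  (accept∈set)
'a' @ 2: {}  — dead — no transitions
rest 'ada' ignored (set empty)
final: {}; accept 1 not in set

Answer: REJECT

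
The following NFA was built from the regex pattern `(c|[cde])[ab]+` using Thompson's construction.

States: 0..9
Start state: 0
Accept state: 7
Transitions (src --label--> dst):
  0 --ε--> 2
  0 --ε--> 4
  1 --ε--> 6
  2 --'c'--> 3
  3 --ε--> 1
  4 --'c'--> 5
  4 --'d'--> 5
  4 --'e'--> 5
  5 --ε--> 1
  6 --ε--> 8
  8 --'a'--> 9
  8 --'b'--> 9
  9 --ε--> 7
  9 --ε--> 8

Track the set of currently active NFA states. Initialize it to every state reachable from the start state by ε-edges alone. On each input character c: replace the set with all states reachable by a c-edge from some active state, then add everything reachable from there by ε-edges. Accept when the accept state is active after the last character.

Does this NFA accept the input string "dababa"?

start: ε-closure({0}) = {0,2,4}
'd' @ 1: {1,5,6,8}
'a' @ 2: {7,8,9}  ✓accept
'b' @ 3: {7,8,9}  ✓accept
'a' @ 4: {7,8,9}  ✓accept
'b' @ 5: {7,8,9}  ✓accept
'a' @ 6: {7,8,9}  ✓accept
final: {7,8,9}; accept 7 in set

Answer: ACCEPT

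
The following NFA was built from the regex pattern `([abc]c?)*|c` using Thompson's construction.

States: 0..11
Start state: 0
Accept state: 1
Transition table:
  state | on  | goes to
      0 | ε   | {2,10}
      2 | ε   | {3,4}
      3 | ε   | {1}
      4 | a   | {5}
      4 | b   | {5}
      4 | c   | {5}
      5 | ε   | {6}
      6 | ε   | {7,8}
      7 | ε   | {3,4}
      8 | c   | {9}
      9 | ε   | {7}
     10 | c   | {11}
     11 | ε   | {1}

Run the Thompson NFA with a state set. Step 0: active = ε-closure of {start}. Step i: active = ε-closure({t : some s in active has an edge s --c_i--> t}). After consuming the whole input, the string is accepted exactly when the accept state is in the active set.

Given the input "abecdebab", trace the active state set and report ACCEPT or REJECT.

Answer: REJECT

Derivation:
start: ε-closure({0}) = {0,1,2,3,4,10}
'a' @ 1: {1,3,4,5,6,7,8}  (accept∈set)
'b' @ 2: {1,3,4,5,6,7,8}  (accept∈set)
'e' @ 3: {}  — dead — no transitions
rest 'cdebab' ignored (set empty)
final: {}; accept 1 not in set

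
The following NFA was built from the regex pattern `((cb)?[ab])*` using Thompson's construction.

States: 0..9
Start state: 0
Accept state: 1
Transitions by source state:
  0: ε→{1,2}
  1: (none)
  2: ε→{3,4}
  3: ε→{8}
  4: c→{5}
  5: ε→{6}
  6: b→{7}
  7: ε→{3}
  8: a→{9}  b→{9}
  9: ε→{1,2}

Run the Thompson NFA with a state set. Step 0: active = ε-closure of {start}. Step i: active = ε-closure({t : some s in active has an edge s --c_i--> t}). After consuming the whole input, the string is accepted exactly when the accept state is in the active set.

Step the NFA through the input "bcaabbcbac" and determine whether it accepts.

Answer: REJECT

Steps:
S₀ = ε-closure({0}) = {0,1,2,3,4,8}
'b' @ 1: {1,2,3,4,8,9}  [accepting]
'c' @ 2: {5,6}
'a' @ 3: {}  — state set empty
rest 'abbcbac' ignored (set empty)
after full input: {}  (accept=1 not in)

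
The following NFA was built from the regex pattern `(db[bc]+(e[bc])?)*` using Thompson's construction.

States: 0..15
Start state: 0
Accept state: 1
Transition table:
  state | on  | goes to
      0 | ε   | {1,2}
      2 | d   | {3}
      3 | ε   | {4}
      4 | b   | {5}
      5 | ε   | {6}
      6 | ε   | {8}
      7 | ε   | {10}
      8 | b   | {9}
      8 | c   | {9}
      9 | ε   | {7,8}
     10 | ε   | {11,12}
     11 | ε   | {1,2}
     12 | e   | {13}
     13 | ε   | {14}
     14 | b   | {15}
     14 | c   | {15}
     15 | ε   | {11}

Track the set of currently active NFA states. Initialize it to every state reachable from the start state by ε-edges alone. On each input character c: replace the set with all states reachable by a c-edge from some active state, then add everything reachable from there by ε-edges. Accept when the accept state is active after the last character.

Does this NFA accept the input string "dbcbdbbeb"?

Answer: ACCEPT

Derivation:
start: ε-closure({0}) = {0,1,2}
'd' @ 1: {3,4}
'b' @ 2: {5,6,8}
'c' @ 3: {1,2,7,8,9,10,11,12}  (accept∈set)
'b' @ 4: {1,2,7,8,9,10,11,12}  (accept∈set)
'd' @ 5: {3,4}
'b' @ 6: {5,6,8}
'b' @ 7: {1,2,7,8,9,10,11,12}  (accept∈set)
'e' @ 8: {13,14}
'b' @ 9: {1,2,11,15}  (accept∈set)
end set {1,2,11,15} — state 1 in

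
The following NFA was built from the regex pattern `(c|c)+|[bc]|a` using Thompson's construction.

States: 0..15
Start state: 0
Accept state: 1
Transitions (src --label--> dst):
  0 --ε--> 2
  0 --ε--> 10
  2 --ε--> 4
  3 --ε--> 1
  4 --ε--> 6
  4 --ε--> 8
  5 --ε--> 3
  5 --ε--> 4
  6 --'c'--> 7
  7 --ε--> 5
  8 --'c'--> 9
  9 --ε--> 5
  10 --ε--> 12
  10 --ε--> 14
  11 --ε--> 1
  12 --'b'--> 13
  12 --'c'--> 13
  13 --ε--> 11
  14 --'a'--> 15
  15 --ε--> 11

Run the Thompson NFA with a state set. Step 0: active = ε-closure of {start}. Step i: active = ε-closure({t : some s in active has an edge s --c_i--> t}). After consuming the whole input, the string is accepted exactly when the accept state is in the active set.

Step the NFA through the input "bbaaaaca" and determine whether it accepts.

initial (ε-close {0}): {0,2,4,6,8,10,12,14}
'b' @ 1: {1,11,13}  [accepting]
'b' @ 2: {}  — state set empty
rest 'aaaaca' ignored (set empty)
end set {} — state 1 not in

Answer: REJECT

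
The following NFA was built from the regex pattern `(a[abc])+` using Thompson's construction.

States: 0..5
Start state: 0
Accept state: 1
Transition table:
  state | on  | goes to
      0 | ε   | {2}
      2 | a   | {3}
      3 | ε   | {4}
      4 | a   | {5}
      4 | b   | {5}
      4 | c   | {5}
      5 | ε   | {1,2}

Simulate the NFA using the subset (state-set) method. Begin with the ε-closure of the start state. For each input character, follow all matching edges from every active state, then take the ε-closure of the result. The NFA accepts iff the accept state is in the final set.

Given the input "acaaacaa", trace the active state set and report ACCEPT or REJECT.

start: ε-closure({0}) = {0,2}
'a' @ 1: {3,4}
'c' @ 2: {1,2,5}  [accepting]
'a' @ 3: {3,4}
'a' @ 4: {1,2,5}  [accepting]
'a' @ 5: {3,4}
'c' @ 6: {1,2,5}  [accepting]
'a' @ 7: {3,4}
'a' @ 8: {1,2,5}  [accepting]
end set {1,2,5} — state 1 in

Answer: ACCEPT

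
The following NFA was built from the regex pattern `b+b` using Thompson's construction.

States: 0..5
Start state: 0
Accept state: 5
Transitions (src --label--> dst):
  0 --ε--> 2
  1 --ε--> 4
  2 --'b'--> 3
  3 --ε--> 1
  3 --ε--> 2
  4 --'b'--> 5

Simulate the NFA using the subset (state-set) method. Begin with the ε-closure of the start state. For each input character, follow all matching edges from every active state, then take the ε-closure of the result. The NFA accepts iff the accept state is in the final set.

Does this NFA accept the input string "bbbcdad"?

S₀ = ε-closure({0}) = {0,2}
'b' @ 1: {1,2,3,4}
'b' @ 2: {1,2,3,4,5}  ✓accept
'b' @ 3: {1,2,3,4,5}  ✓accept
'c' @ 4: {}  — dead — no transitions
rest 'dad' ignored (set empty)
end set {} — state 5 not in

Answer: REJECT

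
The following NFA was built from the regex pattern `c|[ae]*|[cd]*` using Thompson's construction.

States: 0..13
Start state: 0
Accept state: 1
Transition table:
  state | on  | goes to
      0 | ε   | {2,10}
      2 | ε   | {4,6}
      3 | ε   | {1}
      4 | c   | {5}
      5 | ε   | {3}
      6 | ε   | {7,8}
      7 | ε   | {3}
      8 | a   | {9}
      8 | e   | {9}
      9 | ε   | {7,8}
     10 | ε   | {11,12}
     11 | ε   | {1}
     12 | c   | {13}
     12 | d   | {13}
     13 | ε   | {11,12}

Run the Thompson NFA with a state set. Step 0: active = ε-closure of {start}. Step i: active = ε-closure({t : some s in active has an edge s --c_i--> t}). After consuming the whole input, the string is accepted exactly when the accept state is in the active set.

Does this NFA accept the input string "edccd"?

Answer: REJECT

Trace:
S₀ = ε-closure({0}) = {0,1,2,3,4,6,7,8,10,11,12}
'e' @ 1: {1,3,7,8,9}  (accept∈set)
'd' @ 2: {}  — state set empty
rest 'ccd' ignored (set empty)
end set {} — state 1 not in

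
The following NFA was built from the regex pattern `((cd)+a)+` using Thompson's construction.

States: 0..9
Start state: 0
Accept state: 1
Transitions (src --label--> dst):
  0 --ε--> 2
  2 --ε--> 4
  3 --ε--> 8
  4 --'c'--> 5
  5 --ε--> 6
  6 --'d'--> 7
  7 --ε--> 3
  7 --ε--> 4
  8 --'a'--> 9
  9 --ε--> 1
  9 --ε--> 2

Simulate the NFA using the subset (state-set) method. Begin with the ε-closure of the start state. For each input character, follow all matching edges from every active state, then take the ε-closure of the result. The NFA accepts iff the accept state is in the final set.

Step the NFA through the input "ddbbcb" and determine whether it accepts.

start: ε-closure({0}) = {0,2,4}
'd' @ 1: {}  — dead — no transitions
rest 'dbbcb' ignored (set empty)
end set {} — state 1 not in

Answer: REJECT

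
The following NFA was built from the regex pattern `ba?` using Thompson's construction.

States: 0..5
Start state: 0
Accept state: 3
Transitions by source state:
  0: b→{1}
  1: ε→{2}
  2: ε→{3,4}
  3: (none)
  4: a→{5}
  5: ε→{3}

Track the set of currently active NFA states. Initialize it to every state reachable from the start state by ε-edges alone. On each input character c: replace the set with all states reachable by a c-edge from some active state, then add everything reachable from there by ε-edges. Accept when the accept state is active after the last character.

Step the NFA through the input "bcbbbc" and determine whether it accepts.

initial (ε-close {0}): {0}
'b' @ 1: {1,2,3,4}  ✓accept
'c' @ 2: {}  — dead — no transitions
rest 'bbbc' ignored (set empty)
after full input: {}  (accept=3 not in)

Answer: REJECT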